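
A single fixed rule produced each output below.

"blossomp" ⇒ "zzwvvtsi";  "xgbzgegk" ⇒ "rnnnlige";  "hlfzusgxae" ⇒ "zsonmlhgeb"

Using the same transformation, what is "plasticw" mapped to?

Each output is the input with this applied: shift every letter 7 places forward in the alphabet (wrapping around), then sort the characters into reverse alphabetical order.
On "plasticw": the first step gives "wshzapjd", and the second then gives "zwspjhda".

zwspjhda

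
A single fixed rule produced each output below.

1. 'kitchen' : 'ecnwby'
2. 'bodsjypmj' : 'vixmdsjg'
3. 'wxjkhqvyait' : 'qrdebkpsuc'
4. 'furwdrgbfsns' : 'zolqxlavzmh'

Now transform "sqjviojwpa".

The rule is to shift every letter 6 places backward in the alphabet (wrapping around), then delete the last character.
Starting from "sqjviojwpa": after the first operation, "mkdpcidqju"; after the second, "mkdpcidqj".

mkdpcidqj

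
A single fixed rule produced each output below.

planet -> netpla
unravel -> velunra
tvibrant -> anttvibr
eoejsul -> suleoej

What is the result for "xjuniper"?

perxjuni

The transformation: move the last 3 characters to the front (rotate right by 3).
For "xjuniper" the result is "perxjuni".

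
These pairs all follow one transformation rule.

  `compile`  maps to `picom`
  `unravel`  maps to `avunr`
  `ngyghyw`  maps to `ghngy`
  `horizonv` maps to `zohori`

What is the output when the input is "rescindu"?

inresc

The transformation: delete the last 2 characters, then move the last 2 characters to the front (rotate right by 2).
On "rescindu": the first step gives "rescin", and the second then gives "inresc".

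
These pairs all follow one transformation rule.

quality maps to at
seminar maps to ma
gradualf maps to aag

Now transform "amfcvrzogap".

The transformation: move the first character to the end, then keep one character in every 3, starting at position 2 (positions 2nd, 5th, 8th, ...).
Applying both steps to "amfcvrzogap": "mfcvrzogapa", then "frga".
(Check on "seminar": → "eminars" → "ma" ✓)

frga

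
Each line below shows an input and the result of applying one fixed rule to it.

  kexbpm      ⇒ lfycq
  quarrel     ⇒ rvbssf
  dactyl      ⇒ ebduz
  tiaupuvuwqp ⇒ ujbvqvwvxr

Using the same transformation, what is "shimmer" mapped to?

tijnnf

The rule is to delete the last character, then shift every letter 1 place forward in the alphabet (wrapping around).
"shimmer" → "shimme" → "tijnnf".
(Check on "dactyl": → "dacty" → "ebduz" ✓)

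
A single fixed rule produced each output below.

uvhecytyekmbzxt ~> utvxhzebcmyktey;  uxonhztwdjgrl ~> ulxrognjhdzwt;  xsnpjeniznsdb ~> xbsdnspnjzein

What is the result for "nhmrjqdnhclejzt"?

Looking at the pairs, the operation is to take characters alternately from the front and the back (1st, last, 2nd, 2nd-last, ...).
For "nhmrjqdnhclejzt" the result is "nthzmjrejlqcdhn".

nthzmjrejlqcdhn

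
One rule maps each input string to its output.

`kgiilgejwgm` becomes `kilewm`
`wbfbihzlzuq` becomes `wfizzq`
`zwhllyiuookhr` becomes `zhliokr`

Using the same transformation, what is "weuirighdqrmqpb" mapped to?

The pattern: keep every other character starting from the first (positions 1st, 3rd, 5th, ...).
"weuirighdqrmqpb" → "wurgdrqb".

wurgdrqb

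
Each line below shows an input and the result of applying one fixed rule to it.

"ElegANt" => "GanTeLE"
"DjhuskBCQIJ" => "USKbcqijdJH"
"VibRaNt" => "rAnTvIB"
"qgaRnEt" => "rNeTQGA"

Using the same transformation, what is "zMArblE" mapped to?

RBLeZma

Looking at the pairs, the operation is to move the first 3 characters to the end (rotate left by 3), then flip the case of every letter.
For "zMArblE", step one produces "rblEzMA"; step two turns that into "RBLeZma".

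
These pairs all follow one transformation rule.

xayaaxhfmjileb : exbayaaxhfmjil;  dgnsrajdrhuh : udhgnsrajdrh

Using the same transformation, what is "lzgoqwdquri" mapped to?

rlizgoqwdqu

What's happening: swap the first and last characters, then move the last 2 characters to the front (rotate right by 2).
For "lzgoqwdquri", step one produces "izgoqwdqurl"; step two turns that into "rlizgoqwdqu".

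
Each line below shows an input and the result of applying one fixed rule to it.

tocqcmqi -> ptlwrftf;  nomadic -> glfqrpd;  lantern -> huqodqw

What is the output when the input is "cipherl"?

Looking at the pairs, the operation is to shift every letter 3 places forward in the alphabet (wrapping around), then move the last 3 characters to the front (rotate right by 3).
Working it through for "cipherl": intermediate "flskhuo", final "huoflsk".

huoflsk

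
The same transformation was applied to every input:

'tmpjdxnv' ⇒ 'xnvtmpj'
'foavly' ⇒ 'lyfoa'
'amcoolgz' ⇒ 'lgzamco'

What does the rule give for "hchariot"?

In each case the input is transformed by: swap the front and back halves of the string, then delete the first character.
For "hchariot", step one produces "riothcha"; step two turns that into "iothcha".

iothcha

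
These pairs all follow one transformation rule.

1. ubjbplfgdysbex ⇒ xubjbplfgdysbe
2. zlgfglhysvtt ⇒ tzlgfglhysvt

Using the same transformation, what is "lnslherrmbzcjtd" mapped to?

In each case the input is transformed by: move the last character to the front.
For "lnslherrmbzcjtd" the result is "dlnslherrmbzcjt".

dlnslherrmbzcjt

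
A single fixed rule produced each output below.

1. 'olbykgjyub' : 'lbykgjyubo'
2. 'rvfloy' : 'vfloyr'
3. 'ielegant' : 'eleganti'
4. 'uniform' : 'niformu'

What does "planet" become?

Looking at the pairs, the operation is to move the first character to the end.
For "planet" the result is "lanetp".

lanetp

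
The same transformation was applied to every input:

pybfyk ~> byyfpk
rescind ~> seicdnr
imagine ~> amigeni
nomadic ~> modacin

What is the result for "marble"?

ralbme

The transformation: move the first character to the end, then swap each adjacent pair of characters (1↔2, 3↔4, ...).
Applying both steps to "marble": "arblem", then "ralbme".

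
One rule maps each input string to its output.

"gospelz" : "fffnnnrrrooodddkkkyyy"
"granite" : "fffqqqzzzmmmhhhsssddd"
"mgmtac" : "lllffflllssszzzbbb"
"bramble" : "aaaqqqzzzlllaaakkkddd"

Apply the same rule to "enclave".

dddmmmbbbkkkzzzuuuddd

What's happening: repeat every character 3 times, then shift every letter 1 place backward in the alphabet (wrapping around).
Working it through for "enclave": intermediate "eeennnccclllaaavvveee", final "dddmmmbbbkkkzzzuuuddd".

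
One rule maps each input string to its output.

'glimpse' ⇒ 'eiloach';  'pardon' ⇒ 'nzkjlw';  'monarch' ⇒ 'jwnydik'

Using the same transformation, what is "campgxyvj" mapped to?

Each output is the input with this applied: shift every letter 4 places backward in the alphabet (wrapping around), then move the first 2 characters to the end (rotate left by 2).
"campgxyvj" → "ywilcturf" → "ilcturfyw".

ilcturfyw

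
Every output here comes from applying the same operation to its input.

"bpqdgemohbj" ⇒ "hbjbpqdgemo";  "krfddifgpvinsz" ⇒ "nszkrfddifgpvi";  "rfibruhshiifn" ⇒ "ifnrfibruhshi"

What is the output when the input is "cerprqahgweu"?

Rule — move the last 3 characters to the front (rotate right by 3).
Applying that to "cerprqahgweu" gives "weucerprqahg".

weucerprqahg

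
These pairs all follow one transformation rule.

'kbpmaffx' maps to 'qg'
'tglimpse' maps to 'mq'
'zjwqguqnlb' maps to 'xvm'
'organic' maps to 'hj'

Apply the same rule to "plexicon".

Looking at the pairs, the operation is to keep one character in every 3, starting at position 3 (positions 3rd, 6th, 9th, ...), then shift every letter 1 place forward in the alphabet (wrapping around).
Starting from "plexicon": after the first operation, "ec"; after the second, "fd".

fd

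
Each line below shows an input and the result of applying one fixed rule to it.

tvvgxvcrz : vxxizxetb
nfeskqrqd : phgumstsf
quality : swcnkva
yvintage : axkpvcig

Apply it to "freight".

htgkijv

What's happening: shift every letter 2 places forward in the alphabet (wrapping around).
"freight" → "htgkijv".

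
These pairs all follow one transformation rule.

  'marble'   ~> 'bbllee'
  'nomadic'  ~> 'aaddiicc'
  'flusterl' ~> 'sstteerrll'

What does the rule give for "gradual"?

The transformation: delete the first 3 characters, then double every character.
Applying both steps to "gradual": "dual", then "dduuaall".

dduuaall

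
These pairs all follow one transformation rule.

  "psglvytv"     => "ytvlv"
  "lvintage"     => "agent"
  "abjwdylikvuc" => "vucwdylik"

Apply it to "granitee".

teeni

Rule — delete the first 3 characters, then move the last 3 characters to the front (rotate right by 3).
Starting from "granitee": after the first operation, "nitee"; after the second, "teeni".
(Check on "abjwdylikvuc": → "wdylikvuc" → "vucwdylik" ✓)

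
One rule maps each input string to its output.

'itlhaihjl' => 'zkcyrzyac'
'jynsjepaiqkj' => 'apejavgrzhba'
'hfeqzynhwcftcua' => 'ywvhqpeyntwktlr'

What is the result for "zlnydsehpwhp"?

qcepujvygnyg

The transformation: shift every letter 9 places backward in the alphabet (wrapping around).
"zlnydsehpwhp" → "qcepujvygnyg".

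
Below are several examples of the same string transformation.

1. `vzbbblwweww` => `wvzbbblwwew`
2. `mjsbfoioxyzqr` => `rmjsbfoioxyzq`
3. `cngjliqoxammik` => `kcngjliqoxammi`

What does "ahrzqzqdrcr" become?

rahrzqzqdrc

Rule — move the last character to the front.
Applying that to "ahrzqzqdrcr" gives "rahrzqzqdrc".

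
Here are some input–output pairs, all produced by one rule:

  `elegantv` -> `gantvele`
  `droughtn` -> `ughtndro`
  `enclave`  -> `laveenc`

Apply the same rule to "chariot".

Rule — move the first 3 characters to the end (rotate left by 3).
For "chariot" the result is "riotcha".

riotcha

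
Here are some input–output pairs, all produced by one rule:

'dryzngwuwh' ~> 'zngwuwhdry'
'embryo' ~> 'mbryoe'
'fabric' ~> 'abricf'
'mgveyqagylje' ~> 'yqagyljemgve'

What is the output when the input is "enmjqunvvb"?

jqunvvbenm

What's happening: swap the front and back halves of the string, then move the last 2 characters to the front (rotate right by 2).
For "enmjqunvvb", step one produces "unvvbenmjq"; step two turns that into "jqunvvbenm".
(Check on "embryo": → "ryoemb" → "mbryoe" ✓)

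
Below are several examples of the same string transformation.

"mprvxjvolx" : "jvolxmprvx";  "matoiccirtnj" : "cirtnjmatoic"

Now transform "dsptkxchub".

The rule is to swap the front and back halves of the string.
For "dsptkxchub" the result is "xchubdsptk".

xchubdsptk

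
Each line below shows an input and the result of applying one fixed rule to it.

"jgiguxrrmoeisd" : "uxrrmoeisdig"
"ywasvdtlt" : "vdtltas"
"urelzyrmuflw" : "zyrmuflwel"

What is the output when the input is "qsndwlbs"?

wlbsnd

Each output is the input with this applied: delete the first 2 characters, then move the first 2 characters to the end (rotate left by 2).
Starting from "qsndwlbs": after the first operation, "ndwlbs"; after the second, "wlbsnd".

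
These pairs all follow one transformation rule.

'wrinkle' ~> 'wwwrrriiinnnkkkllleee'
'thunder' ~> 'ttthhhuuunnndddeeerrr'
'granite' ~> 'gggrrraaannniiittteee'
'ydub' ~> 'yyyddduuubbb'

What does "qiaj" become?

qqqiiiaaajjj

In each case the input is transformed by: repeat every character 3 times.
For "qiaj" the result is "qqqiiiaaajjj".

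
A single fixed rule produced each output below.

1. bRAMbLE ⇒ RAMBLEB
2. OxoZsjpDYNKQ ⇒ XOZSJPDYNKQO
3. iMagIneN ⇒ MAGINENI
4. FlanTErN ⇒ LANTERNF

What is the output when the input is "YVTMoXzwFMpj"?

Rule — move the first character to the end, then convert every letter to uppercase.
Applying both steps to "YVTMoXzwFMpj": "VTMoXzwFMpjY", then "VTMOXZWFMPJY".

VTMOXZWFMPJY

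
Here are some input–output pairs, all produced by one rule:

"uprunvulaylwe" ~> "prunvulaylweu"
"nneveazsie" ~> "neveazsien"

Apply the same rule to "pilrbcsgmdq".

ilrbcsgmdqp

Rule — move the first character to the end.
Applying that to "pilrbcsgmdq" gives "ilrbcsgmdqp".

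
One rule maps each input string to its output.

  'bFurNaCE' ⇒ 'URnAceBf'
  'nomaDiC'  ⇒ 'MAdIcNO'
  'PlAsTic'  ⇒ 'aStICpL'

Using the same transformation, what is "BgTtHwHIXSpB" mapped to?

tThWhixsPbbG

What's happening: move the first 2 characters to the end (rotate left by 2), then flip the case of every letter.
For "BgTtHwHIXSpB", step one produces "TtHwHIXSpBBg"; step two turns that into "tThWhixsPbbG".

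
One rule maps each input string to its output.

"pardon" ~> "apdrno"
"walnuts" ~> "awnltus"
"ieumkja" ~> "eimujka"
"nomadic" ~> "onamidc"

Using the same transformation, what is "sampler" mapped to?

In each case the input is transformed by: swap each adjacent pair of characters (1↔2, 3↔4, ...).
So "sampler" becomes "aspmelr".

aspmelr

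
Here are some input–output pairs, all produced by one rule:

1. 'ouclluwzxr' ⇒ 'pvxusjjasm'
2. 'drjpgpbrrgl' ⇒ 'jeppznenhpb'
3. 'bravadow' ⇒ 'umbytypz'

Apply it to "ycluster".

pcrqsjaw

In each case the input is transformed by: reverse the string, then shift every letter 2 places backward in the alphabet (wrapping around).
"ycluster" → "retsulcy" → "pcrqsjaw".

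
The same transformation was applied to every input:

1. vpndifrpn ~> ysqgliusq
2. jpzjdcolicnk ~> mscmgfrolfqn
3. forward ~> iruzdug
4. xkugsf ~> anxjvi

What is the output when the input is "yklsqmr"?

bnovtpu

The transformation: shift every letter 3 places forward in the alphabet (wrapping around).
On "yklsqmr" that produces "bnovtpu".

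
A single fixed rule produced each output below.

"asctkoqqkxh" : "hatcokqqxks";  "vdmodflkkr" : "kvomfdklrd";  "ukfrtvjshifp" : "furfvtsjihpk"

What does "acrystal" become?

aayrtslc

Looking at the pairs, the operation is to swap each adjacent pair of characters (1↔2, 3↔4, ...), then swap the first and last characters.
So "acrystal" becomes "aayrtslc".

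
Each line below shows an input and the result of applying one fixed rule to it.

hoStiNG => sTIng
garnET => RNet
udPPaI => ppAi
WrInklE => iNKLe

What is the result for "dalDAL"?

Ldal

Rule — delete the first 2 characters, then flip the case of every letter.
Working it through for "dalDAL": intermediate "lDAL", final "Ldal".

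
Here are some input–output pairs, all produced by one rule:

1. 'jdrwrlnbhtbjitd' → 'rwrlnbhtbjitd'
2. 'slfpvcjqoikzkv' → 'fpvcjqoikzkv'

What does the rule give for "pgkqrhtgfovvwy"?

kqrhtgfovvwy

Rule — delete the first 2 characters.
For "pgkqrhtgfovvwy" the result is "kqrhtgfovvwy".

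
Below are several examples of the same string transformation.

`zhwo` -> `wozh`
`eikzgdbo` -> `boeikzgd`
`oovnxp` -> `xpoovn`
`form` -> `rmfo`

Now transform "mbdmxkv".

kvmbdmx

Rule — move the last 2 characters to the front (rotate right by 2).
So "mbdmxkv" becomes "kvmbdmx".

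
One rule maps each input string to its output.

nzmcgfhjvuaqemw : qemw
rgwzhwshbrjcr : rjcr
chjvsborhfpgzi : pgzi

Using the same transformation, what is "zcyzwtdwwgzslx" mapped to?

zslx

In each case the input is transformed by: keep only the last 4 characters.
Doing the same to "zcyzwtdwwgzslx": "zslx".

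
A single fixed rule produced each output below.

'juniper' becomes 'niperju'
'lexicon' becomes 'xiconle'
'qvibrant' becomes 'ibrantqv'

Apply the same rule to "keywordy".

ywordyke

Rule — move the first 2 characters to the end (rotate left by 2).
On "keywordy" that produces "ywordyke".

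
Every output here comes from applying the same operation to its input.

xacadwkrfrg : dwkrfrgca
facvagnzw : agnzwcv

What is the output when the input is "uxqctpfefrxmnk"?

Rule — delete the first 2 characters, then move the first 2 characters to the end (rotate left by 2).
So "uxqctpfefrxmnk" becomes "tpfefrxmnkqc".

tpfefrxmnkqc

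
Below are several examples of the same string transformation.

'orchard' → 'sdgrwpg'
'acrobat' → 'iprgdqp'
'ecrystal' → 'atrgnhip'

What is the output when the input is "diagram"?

Rule — move the last character to the front, then shift every letter 11 places backward in the alphabet (wrapping around).
"diagram" → "mdiagra" → "bsxpvgp".

bsxpvgp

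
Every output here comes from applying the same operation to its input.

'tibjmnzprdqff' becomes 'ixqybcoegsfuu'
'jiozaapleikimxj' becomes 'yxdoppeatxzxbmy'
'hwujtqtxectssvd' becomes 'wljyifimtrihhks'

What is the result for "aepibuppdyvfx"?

The transformation: shift every letter 11 places backward in the alphabet (wrapping around).
Applying that to "aepibuppdyvfx" gives "ptexqjeesnkum".

ptexqjeesnkum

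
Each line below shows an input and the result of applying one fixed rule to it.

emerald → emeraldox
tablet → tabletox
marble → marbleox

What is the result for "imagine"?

What's happening: append "ox".
On "imagine" that produces "imagineox".

imagineox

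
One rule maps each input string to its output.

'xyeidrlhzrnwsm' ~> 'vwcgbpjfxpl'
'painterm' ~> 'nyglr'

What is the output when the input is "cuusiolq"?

The rule is to delete the last 3 characters, then shift every letter 2 places backward in the alphabet (wrapping around).
Starting from "cuusiolq": after the first operation, "cuusi"; after the second, "assqg".

assqg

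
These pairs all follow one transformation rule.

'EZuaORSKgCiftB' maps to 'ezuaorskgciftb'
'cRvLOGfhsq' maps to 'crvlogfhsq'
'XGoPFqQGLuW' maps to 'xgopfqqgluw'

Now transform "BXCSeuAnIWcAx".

Rule — convert every letter to lowercase.
Doing the same to "BXCSeuAnIWcAx": "bxcseuaniwcax".

bxcseuaniwcax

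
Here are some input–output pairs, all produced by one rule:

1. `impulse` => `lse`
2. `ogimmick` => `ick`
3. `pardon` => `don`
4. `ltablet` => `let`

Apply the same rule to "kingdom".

The pattern: keep only the last 3 characters.
Applying that to "kingdom" gives "dom".

dom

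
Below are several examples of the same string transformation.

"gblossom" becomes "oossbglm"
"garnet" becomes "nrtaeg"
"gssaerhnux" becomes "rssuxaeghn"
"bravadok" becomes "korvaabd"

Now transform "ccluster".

rstuccel

The rule is to sort the characters into alphabetical order, then swap the front and back halves of the string.
Working it through for "ccluster": intermediate "ccelrstu", final "rstuccel".
(Check on "garnet": → "aegnrt" → "nrtaeg" ✓)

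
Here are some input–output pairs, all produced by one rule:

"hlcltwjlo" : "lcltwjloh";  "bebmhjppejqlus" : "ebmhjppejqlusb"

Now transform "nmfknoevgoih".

The transformation: move the first character to the end.
So "nmfknoevgoih" becomes "mfknoevgoihn".

mfknoevgoihn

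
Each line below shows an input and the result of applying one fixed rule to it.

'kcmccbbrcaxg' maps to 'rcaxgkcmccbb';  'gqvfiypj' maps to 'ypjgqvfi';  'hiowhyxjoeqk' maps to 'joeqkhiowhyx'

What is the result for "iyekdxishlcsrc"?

What's happening: swap the front and back halves of the string, then move the first character to the end.
Working it through for "iyekdxishlcsrc": intermediate "shlcsrciyekdxi", final "hlcsrciyekdxis".

hlcsrciyekdxis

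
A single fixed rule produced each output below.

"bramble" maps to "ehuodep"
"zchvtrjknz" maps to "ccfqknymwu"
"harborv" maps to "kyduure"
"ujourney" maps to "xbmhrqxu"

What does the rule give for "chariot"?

fwkrdlu

The rule is to take characters alternately from the front and the back (1st, last, 2nd, 2nd-last, ...), then shift every letter 3 places forward in the alphabet (wrapping around).
So "chariot" becomes "fwkrdlu".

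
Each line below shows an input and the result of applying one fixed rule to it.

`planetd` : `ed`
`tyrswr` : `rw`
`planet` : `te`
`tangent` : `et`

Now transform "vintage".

ae

The pattern: swap each adjacent pair of characters (1↔2, 3↔4, ...), then keep only the last 2 characters.
For "vintage", step one produces "ivtngae"; step two turns that into "ae".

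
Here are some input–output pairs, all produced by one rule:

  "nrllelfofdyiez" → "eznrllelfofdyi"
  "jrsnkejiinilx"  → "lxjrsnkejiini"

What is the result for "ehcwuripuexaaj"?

Looking at the pairs, the operation is to move the last 2 characters to the front (rotate right by 2).
For "ehcwuripuexaaj" the result is "ajehcwuripuexa".

ajehcwuripuexa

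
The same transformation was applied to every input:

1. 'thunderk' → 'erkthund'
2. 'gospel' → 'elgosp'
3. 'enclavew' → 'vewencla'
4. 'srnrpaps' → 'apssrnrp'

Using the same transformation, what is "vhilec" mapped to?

ecvhil

The rule is to move the first character to the end, then swap the front and back halves of the string.
On "vhilec": the first step gives "hilecv", and the second then gives "ecvhil".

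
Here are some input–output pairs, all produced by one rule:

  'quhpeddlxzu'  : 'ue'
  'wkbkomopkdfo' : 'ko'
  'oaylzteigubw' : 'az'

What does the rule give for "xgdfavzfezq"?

In each case the input is transformed by: keep one character in every 3, starting at position 2 (positions 2nd, 5th, 8th, ...), then delete the last 2 characters.
For "xgdfavzfezq" the result is "ga".

ga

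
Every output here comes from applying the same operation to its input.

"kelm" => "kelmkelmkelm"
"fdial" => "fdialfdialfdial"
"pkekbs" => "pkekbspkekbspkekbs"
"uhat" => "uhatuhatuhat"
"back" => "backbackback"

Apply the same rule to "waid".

The pattern: write the whole string 3 times in a row.
Applying that to "waid" gives "waidwaidwaid".

waidwaidwaid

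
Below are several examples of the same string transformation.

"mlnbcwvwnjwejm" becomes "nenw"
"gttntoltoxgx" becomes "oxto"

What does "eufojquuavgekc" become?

aefq

In each case the input is transformed by: keep one character in every 3, starting at position 3 (positions 3rd, 6th, 9th, ...), then move the first 2 characters to the end (rotate left by 2).
On "eufojquuavgekc": the first step gives "fqae", and the second then gives "aefq".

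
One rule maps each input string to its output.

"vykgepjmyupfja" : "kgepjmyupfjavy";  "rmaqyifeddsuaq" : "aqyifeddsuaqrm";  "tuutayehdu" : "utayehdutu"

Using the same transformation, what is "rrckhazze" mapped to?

ckhazzerr

Each output is the input with this applied: move the first 2 characters to the end (rotate left by 2).
Applying that to "rrckhazze" gives "ckhazzerr".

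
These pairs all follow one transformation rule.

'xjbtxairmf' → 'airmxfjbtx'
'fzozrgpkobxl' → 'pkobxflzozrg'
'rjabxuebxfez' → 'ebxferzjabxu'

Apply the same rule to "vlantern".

tervnlan

Rule — swap the first and last characters, then swap the front and back halves of the string.
For "vlantern", step one produces "nlanterv"; step two turns that into "tervnlan".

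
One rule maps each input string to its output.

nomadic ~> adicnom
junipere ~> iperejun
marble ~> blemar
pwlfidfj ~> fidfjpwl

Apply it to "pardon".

donpar

The rule is to move the first 3 characters to the end (rotate left by 3).
Doing the same to "pardon": "donpar".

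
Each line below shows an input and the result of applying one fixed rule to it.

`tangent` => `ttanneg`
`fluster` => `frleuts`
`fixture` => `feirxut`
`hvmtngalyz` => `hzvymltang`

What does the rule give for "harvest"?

Rule — take characters alternately from the front and the back (1st, last, 2nd, 2nd-last, ...).
For "harvest" the result is "htasrev".

htasrev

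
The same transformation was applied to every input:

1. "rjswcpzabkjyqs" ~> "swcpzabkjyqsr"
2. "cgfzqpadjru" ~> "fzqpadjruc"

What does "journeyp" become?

Each output is the input with this applied: move the first character to the end, then delete the first character.
Doing the same to "journeyp": "urneypj".
(Check on "cgfzqpadjru": → "gfzqpadjruc" → "fzqpadjruc" ✓)

urneypj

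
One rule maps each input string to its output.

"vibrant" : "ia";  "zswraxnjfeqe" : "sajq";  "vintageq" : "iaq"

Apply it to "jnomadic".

nac

The transformation: keep one character in every 3, starting at position 2 (positions 2nd, 5th, 8th, ...).
On "jnomadic" that produces "nac".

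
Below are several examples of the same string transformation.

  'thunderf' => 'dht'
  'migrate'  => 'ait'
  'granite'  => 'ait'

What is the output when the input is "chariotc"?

In each case the input is transformed by: sort the characters into alphabetical order, then keep one character in every 3, starting at position 1 (positions 1st, 4th, 7th, ...).
Starting from "chariotc": after the first operation, "acchiort"; after the second, "ahr".

ahr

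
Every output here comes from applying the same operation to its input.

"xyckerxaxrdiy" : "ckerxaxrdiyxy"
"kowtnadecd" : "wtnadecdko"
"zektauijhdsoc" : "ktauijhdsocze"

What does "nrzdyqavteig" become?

zdyqavteignr

In each case the input is transformed by: move the first 2 characters to the end (rotate left by 2).
Doing the same to "nrzdyqavteig": "zdyqavteignr".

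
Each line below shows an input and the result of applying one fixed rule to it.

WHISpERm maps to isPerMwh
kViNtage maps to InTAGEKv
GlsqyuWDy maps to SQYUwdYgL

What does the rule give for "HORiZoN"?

rIzOnho

In each case the input is transformed by: move the first 2 characters to the end (rotate left by 2), then flip the case of every letter.
Doing the same to "HORiZoN": "rIzOnho".
(Check on "WHISpERm": → "ISpERmWH" → "isPerMwh" ✓)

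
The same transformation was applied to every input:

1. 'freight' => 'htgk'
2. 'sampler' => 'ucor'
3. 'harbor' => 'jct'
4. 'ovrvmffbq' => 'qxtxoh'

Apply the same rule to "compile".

Each output is the input with this applied: delete the last 3 characters, then shift every letter 2 places forward in the alphabet (wrapping around).
Doing the same to "compile": "eqor".

eqor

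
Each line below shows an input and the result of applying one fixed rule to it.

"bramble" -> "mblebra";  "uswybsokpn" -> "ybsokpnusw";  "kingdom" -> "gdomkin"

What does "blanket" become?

The pattern: move the first 3 characters to the end (rotate left by 3).
"blanket" → "nketbla".

nketbla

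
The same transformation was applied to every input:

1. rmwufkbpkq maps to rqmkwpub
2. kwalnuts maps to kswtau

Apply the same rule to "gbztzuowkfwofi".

gibfzotwzfuk

The pattern: take characters alternately from the front and the back (1st, last, 2nd, 2nd-last, ...), then delete the last 2 characters.
Applying both steps to "gbztzuowkfwofi": "gibfzotwzfukow", then "gibfzotwzfuk".
(Check on "rmwufkbpkq": → "rqmkwpubfk" → "rqmkwpub" ✓)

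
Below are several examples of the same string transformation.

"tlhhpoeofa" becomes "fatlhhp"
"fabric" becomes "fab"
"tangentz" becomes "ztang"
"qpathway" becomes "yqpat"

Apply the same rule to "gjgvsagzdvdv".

vdvgjgvsa

Each output is the input with this applied: swap the front and back halves of the string, then delete the first 3 characters.
Starting from "gjgvsagzdvdv": after the first operation, "gzdvdvgjgvsa"; after the second, "vdvgjgvsa".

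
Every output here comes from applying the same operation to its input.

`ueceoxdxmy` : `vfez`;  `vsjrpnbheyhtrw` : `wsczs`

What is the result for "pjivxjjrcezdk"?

Rule — keep one character in every 3, starting at position 1 (positions 1st, 4th, 7th, ...), then shift every letter 1 place forward in the alphabet (wrapping around).
Starting from "pjivxjjrcezdk": after the first operation, "pvjek"; after the second, "qwkfl".

qwkfl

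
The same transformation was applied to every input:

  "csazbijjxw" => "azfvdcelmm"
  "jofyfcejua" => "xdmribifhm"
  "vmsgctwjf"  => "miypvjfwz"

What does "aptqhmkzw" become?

czdswtkpn

What's happening: move the last 2 characters to the front (rotate right by 2), then shift every letter 3 places forward in the alphabet (wrapping around).
For "aptqhmkzw", step one produces "zwaptqhmk"; step two turns that into "czdswtkpn".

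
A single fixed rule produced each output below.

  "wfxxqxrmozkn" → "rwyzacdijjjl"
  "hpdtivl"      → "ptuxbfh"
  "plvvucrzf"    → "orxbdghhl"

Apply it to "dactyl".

mopxfk

The transformation: sort the characters into alphabetical order, then shift every letter 12 places forward in the alphabet (wrapping around).
For "dactyl", step one produces "acdlty"; step two turns that into "mopxfk".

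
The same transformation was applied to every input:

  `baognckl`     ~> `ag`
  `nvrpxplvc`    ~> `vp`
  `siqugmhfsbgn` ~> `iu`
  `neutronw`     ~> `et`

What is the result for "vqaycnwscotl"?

In each case the input is transformed by: keep every other character starting from the second (positions 2nd, 4th, 6th, ...), then keep only the first 2 characters.
"vqaycnwscotl" → "qynsol" → "qy".

qy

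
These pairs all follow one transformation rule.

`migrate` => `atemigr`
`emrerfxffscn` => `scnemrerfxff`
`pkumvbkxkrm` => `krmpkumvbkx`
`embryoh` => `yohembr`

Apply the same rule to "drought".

ghtdrou

The rule is to move the last 3 characters to the front (rotate right by 3).
For "drought" the result is "ghtdrou".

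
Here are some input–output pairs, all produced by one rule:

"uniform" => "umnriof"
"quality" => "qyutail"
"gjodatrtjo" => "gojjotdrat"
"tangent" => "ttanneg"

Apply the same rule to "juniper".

jruenpi

Looking at the pairs, the operation is to take characters alternately from the front and the back (1st, last, 2nd, 2nd-last, ...).
So "juniper" becomes "jruenpi".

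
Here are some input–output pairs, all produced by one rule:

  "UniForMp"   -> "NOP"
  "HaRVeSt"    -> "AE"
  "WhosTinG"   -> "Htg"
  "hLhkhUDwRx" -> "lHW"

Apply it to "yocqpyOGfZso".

OPgS

The rule is to flip the case of every letter, then keep one character in every 3, starting at position 2 (positions 2nd, 5th, 8th, ...).
On "yocqpyOGfZso": the first step gives "YOCQPYogFzSO", and the second then gives "OPgS".
(Check on "HaRVeSt": → "hArvEsT" → "AE" ✓)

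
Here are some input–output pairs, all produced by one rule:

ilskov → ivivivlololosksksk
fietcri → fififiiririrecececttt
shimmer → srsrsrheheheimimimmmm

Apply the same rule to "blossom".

bmbmbmlololoososossss

Each output is the input with this applied: repeat every character 3 times, then take characters alternately from the front and the back (1st, last, 2nd, 2nd-last, ...).
Working it through for "blossom": intermediate "bbblllooossssssooommm", final "bmbmbmlololoososossss".
(Check on "fietcri": → "fffiiieeetttcccrrriii" → "fififiiririrecececttt" ✓)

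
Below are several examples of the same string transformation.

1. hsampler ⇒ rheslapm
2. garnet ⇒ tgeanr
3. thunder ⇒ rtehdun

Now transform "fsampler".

rfeslapm

The rule is to take characters alternately from the front and the back (1st, last, 2nd, 2nd-last, ...), then swap each adjacent pair of characters (1↔2, 3↔4, ...).
On "fsampler": the first step gives "frsealmp", and the second then gives "rfeslapm".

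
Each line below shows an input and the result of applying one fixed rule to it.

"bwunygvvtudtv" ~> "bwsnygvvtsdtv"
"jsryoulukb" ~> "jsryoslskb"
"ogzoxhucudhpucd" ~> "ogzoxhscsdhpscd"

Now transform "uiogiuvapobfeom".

siogisvapobfeom

Each output is the input with this applied: replace every "u" with "s".
Applying that to "uiogiuvapobfeom" gives "siogisvapobfeom".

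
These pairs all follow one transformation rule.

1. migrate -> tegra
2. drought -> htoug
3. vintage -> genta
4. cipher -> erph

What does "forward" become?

What's happening: delete the first 2 characters, then move the last 2 characters to the front (rotate right by 2).
On "forward": the first step gives "rward", and the second then gives "rdrwa".

rdrwa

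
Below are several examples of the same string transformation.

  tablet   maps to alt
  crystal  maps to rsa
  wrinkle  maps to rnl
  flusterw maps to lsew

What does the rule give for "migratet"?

The pattern: keep every other character starting from the second (positions 2nd, 4th, 6th, ...).
"migratet" → "irtt".

irtt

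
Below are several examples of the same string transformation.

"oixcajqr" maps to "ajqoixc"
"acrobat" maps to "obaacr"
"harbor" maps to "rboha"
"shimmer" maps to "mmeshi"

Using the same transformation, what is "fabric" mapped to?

In each case the input is transformed by: delete the last character, then move the last 3 characters to the front (rotate right by 3).
"fabric" → "fabri" → "brifa".

brifa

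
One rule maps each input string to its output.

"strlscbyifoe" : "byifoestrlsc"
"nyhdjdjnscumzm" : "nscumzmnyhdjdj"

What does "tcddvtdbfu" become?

In each case the input is transformed by: swap the front and back halves of the string.
Doing the same to "tcddvtdbfu": "tdbfutcddv".

tdbfutcddv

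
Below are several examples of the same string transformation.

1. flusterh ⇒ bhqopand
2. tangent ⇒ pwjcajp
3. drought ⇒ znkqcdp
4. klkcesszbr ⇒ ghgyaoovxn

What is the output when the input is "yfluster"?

ubhqopan

The transformation: shift every letter 4 places backward in the alphabet (wrapping around).
Doing the same to "yfluster": "ubhqopan".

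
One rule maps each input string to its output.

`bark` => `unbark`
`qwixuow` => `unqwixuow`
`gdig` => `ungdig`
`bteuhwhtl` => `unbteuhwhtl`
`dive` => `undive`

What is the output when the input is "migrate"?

In each case the input is transformed by: prepend "un".
Doing the same to "migrate": "unmigrate".

unmigrate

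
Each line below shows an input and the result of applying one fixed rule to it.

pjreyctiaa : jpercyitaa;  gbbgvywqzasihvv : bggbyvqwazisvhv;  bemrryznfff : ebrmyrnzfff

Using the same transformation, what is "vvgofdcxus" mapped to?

vvogdfxcsu

In each case the input is transformed by: swap each adjacent pair of characters (1↔2, 3↔4, ...).
Doing the same to "vvgofdcxus": "vvogdfxcsu".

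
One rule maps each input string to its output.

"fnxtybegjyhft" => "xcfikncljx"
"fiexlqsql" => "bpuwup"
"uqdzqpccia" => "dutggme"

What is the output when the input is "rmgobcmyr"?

In each case the input is transformed by: delete the first 3 characters, then shift every letter 4 places forward in the alphabet (wrapping around).
Working it through for "rmgobcmyr": intermediate "obcmyr", final "sfgqcv".

sfgqcv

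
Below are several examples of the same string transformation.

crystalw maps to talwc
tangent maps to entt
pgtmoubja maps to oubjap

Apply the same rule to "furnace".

The rule is to move the first character to the end, then delete the first 3 characters.
Starting from "furnace": after the first operation, "urnacef"; after the second, "acef".

acef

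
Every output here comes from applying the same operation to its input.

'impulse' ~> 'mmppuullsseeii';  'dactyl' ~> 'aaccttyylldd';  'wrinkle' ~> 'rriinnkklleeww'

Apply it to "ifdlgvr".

ffddllggvvrrii

The rule is to move the first character to the end, then double every character.
For "ifdlgvr", step one produces "fdlgvri"; step two turns that into "ffddllggvvrrii".
(Check on "dactyl": → "actyld" → "aaccttyylldd" ✓)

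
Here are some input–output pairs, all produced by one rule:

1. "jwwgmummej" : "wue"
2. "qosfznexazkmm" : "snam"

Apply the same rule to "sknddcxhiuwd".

The transformation: keep one character in every 3, starting at position 3 (positions 3rd, 6th, 9th, ...).
On "sknddcxhiuwd" that produces "ncid".

ncid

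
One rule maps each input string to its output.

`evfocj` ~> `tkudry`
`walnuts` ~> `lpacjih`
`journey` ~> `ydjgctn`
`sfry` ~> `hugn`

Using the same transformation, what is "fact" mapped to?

upri

Each output is the input with this applied: shift every letter 11 places backward in the alphabet (wrapping around).
So "fact" becomes "upri".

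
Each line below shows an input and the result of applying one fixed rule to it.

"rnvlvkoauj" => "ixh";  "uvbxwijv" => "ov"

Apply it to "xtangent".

Rule — keep one character in every 3, starting at position 3 (positions 3rd, 6th, 9th, ...), then shift every letter 13 places forward in the alphabet (wrapping around) — i.e. ROT13.
Working it through for "xtangent": intermediate "ae", final "nr".

nr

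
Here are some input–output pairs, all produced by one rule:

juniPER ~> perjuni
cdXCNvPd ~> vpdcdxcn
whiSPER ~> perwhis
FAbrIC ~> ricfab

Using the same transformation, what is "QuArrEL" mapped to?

relquar

Each output is the input with this applied: move the last 3 characters to the front (rotate right by 3), then convert every letter to lowercase.
"QuArrEL" → "rELQuAr" → "relquar".
(Check on "juniPER": → "PERjuni" → "perjuni" ✓)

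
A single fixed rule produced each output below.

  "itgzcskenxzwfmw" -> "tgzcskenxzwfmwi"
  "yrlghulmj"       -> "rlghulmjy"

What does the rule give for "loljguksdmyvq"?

What's happening: move the first character to the end.
For "loljguksdmyvq" the result is "oljguksdmyvql".

oljguksdmyvql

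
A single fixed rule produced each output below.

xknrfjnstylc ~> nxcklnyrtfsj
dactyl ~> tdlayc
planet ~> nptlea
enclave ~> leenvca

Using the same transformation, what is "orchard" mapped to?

hodrrca

The transformation: take characters alternately from the front and the back (1st, last, 2nd, 2nd-last, ...), then move the last character to the front.
For "orchard" the result is "hodrrca".
(Check on "enclave": → "eenvcal" → "leenvca" ✓)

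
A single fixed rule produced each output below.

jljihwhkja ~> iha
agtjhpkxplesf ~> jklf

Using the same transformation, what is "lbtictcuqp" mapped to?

icp

Looking at the pairs, the operation is to delete the first 3 characters, then keep one character in every 3, starting at position 1 (positions 1st, 4th, 7th, ...).
Starting from "lbtictcuqp": after the first operation, "ictcuqp"; after the second, "icp".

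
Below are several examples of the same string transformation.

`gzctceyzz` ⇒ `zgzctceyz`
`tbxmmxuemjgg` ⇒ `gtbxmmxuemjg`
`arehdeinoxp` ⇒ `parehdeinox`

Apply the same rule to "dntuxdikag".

Rule — move the last character to the front.
Doing the same to "dntuxdikag": "gdntuxdika".

gdntuxdika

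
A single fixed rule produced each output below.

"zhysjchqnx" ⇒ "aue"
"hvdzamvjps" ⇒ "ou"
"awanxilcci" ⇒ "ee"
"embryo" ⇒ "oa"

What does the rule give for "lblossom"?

The rule is to shift every letter 2 places forward in the alphabet (wrapping around), then keep only the vowels.
"lblossom" → "ndnquuqo" → "uuo".

uuo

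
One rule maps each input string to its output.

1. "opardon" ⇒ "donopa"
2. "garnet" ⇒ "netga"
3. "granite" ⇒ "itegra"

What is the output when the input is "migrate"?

atemig

The rule is to move the last 3 characters to the front (rotate right by 3), then delete the last character.
On "migrate": the first step gives "atemigr", and the second then gives "atemig".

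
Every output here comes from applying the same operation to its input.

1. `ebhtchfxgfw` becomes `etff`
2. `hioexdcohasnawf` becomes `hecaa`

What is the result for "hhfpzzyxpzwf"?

hpyz

Looking at the pairs, the operation is to keep one character in every 3, starting at position 1 (positions 1st, 4th, 7th, ...).
So "hhfpzzyxpzwf" becomes "hpyz".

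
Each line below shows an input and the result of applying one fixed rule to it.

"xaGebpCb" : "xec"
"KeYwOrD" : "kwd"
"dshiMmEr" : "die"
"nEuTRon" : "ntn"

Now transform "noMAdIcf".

nac

In each case the input is transformed by: keep one character in every 3, starting at position 1 (positions 1st, 4th, 7th, ...), then convert every letter to lowercase.
"noMAdIcf" → "nAc" → "nac".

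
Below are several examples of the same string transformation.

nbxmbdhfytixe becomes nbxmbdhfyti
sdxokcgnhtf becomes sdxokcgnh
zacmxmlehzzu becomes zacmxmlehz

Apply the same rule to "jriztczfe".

Rule — delete the last 2 characters.
Applying that to "jriztczfe" gives "jriztcz".

jriztcz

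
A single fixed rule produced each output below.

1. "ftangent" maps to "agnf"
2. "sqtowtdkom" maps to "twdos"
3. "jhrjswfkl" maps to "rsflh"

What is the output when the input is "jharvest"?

Looking at the pairs, the operation is to move the first 2 characters to the end (rotate left by 2), then keep every other character starting from the first (positions 1st, 3rd, 5th, ...).
"jharvest" → "arvestjh" → "avsj".

avsj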